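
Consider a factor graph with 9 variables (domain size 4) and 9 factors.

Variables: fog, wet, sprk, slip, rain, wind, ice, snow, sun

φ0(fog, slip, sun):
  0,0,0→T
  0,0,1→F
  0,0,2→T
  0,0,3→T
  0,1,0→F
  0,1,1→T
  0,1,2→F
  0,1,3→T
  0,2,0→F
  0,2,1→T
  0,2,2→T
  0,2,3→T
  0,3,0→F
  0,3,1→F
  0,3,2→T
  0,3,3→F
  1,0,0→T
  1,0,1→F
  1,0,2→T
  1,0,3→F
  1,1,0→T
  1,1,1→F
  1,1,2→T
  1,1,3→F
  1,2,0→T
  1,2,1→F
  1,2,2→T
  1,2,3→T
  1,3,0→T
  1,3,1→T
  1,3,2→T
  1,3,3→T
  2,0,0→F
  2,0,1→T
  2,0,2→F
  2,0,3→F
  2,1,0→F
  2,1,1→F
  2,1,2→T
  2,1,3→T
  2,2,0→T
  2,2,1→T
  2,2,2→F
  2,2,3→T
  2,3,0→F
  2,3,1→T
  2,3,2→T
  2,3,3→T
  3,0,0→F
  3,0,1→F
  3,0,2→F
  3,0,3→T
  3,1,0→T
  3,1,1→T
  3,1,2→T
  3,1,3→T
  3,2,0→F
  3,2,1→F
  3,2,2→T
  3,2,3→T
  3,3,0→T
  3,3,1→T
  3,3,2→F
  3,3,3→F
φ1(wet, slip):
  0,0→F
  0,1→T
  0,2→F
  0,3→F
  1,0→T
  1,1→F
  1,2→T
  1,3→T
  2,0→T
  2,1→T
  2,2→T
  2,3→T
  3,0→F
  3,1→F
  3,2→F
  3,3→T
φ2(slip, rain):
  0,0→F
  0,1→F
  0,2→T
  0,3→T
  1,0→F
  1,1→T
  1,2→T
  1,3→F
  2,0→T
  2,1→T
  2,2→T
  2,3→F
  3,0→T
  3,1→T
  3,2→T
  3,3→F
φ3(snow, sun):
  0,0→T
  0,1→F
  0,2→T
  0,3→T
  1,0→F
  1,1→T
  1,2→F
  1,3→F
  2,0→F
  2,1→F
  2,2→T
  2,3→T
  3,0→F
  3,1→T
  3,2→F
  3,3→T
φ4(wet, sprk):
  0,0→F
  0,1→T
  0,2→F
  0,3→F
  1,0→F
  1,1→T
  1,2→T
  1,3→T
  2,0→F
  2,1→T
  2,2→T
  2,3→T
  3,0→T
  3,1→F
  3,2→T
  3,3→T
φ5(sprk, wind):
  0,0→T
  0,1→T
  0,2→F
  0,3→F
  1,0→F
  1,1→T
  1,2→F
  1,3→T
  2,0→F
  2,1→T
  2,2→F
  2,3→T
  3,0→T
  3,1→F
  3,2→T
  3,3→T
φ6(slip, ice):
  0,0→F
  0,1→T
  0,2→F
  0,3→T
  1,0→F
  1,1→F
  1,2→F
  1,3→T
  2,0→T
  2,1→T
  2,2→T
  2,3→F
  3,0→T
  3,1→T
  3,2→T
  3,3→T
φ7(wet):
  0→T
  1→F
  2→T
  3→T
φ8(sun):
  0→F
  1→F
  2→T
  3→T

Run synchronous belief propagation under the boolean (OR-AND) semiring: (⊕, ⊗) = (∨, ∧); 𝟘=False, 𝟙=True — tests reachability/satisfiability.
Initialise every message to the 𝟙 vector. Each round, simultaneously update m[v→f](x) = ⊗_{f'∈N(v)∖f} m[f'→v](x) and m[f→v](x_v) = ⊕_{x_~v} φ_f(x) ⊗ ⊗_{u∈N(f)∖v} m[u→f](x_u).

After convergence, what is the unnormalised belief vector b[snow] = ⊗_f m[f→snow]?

b[snow] = [T, F, T, T]

init: all messages = 𝟙 over 4 values
r1 m[φ0→fog] = [T, T, T, T]
r1 m[φ0→slip] = [T, T, T, T]
r1 m[φ0→sun] = [T, T, T, T]
r1 m[φ1→wet] = [T, T, T, T]
r1 m[φ1→slip] = [T, T, T, T]
r1 m[φ2→slip] = [T, T, T, T]
r1 m[φ2→rain] = [T, T, T, T]
r1 m[φ3→snow] = [T, T, T, T]
r1 m[φ3→sun] = [T, T, T, T]
r1 m[φ4→wet] = [T, T, T, T]
r1 m[φ4→sprk] = [T, T, T, T]
r1 m[φ5→sprk] = [T, T, T, T]
r1 m[φ5→wind] = [T, T, T, T]
r1 m[φ6→slip] = [T, T, T, T]
r1 m[φ6→ice] = [T, T, T, T]
r1 m[φ7→wet] = [T, F, T, T]
r1 m[φ8→sun] = [F, F, T, T]
r1 m[fog→φ0] = [T, T, T, T]
r1 m[wet→φ1] = [T, T, T, T]
r1 m[wet→φ4] = [T, T, T, T]
r1 m[wet→φ7] = [T, T, T, T]
r1 m[sprk→φ4] = [T, T, T, T]
r1 m[sprk→φ5] = [T, T, T, T]
r1 m[slip→φ0] = [T, T, T, T]
r1 m[slip→φ1] = [T, T, T, T]
r1 m[slip→φ2] = [T, T, T, T]
r1 m[slip→φ6] = [T, T, T, T]
r1 m[rain→φ2] = [T, T, T, T]
r1 m[wind→φ5] = [T, T, T, T]
r1 m[ice→φ6] = [T, T, T, T]
r1 m[snow→φ3] = [T, T, T, T]
r1 m[sun→φ0] = [T, T, T, T]
r1 m[sun→φ3] = [T, T, T, T]
r1 m[sun→φ8] = [T, T, T, T]
r2 m[φ0→fog] = [T, T, T, T]
r2 m[φ0→slip] = [T, T, T, T]
r2 m[φ0→sun] = [T, T, T, T]
r2 m[φ1→wet] = [T, T, T, T]
r2 m[φ1→slip] = [T, T, T, T]
r2 m[φ2→slip] = [T, T, T, T]
r2 m[φ2→rain] = [T, T, T, T]
r2 m[φ3→snow] = [T, T, T, T]
r2 m[φ3→sun] = [T, T, T, T]
r2 m[φ4→wet] = [T, T, T, T]
r2 m[φ4→sprk] = [T, T, T, T]
r2 m[φ5→sprk] = [T, T, T, T]
r2 m[φ5→wind] = [T, T, T, T]
r2 m[φ6→slip] = [T, T, T, T]
r2 m[φ6→ice] = [T, T, T, T]
r2 m[φ7→wet] = [T, F, T, T]
r2 m[φ8→sun] = [F, F, T, T]
r2 m[fog→φ0] = [T, T, T, T]
r2 m[wet→φ1] = [T, F, T, T]
r2 m[wet→φ4] = [T, F, T, T]
r2 m[wet→φ7] = [T, T, T, T]
r2 m[sprk→φ4] = [T, T, T, T]
r2 m[sprk→φ5] = [T, T, T, T]
r2 m[slip→φ0] = [T, T, T, T]
r2 m[slip→φ1] = [T, T, T, T]
r2 m[slip→φ2] = [T, T, T, T]
r2 m[slip→φ6] = [T, T, T, T]
r2 m[rain→φ2] = [T, T, T, T]
r2 m[wind→φ5] = [T, T, T, T]
r2 m[ice→φ6] = [T, T, T, T]
r2 m[snow→φ3] = [T, T, T, T]
r2 m[sun→φ0] = [F, F, T, T]
r2 m[sun→φ3] = [F, F, T, T]
r2 m[sun→φ8] = [T, T, T, T]
r3 m[φ0→fog] = [T, T, T, T]
r3 m[φ0→slip] = [T, T, T, T]
r3 m[φ0→sun] = [T, T, T, T]
r3 m[φ1→wet] = [T, T, T, T]
r3 m[φ1→slip] = [T, T, T, T]
r3 m[φ2→slip] = [T, T, T, T]
r3 m[φ2→rain] = [T, T, T, T]
r3 m[φ3→snow] = [T, F, T, T]
r3 m[φ3→sun] = [T, T, T, T]
r3 m[φ4→wet] = [T, T, T, T]
r3 m[φ4→sprk] = [T, T, T, T]
r3 m[φ5→sprk] = [T, T, T, T]
r3 m[φ5→wind] = [T, T, T, T]
r3 m[φ6→slip] = [T, T, T, T]
r3 m[φ6→ice] = [T, T, T, T]
r3 m[φ7→wet] = [T, F, T, T]
r3 m[φ8→sun] = [F, F, T, T]
r3 m[fog→φ0] = [T, T, T, T]
r3 m[wet→φ1] = [T, F, T, T]
r3 m[wet→φ4] = [T, F, T, T]
r3 m[wet→φ7] = [T, T, T, T]
r3 m[sprk→φ4] = [T, T, T, T]
r3 m[sprk→φ5] = [T, T, T, T]
r3 m[slip→φ0] = [T, T, T, T]
r3 m[slip→φ1] = [T, T, T, T]
r3 m[slip→φ2] = [T, T, T, T]
r3 m[slip→φ6] = [T, T, T, T]
r3 m[rain→φ2] = [T, T, T, T]
r3 m[wind→φ5] = [T, T, T, T]
r3 m[ice→φ6] = [T, T, T, T]
r3 m[snow→φ3] = [T, T, T, T]
r3 m[sun→φ0] = [F, F, T, T]
r3 m[sun→φ3] = [F, F, T, T]
r3 m[sun→φ8] = [T, T, T, T]
r4 m[φ0→fog] = [T, T, T, T]
r4 m[φ0→slip] = [T, T, T, T]
r4 m[φ0→sun] = [T, T, T, T]
r4 m[φ1→wet] = [T, T, T, T]
r4 m[φ1→slip] = [T, T, T, T]
r4 m[φ2→slip] = [T, T, T, T]
r4 m[φ2→rain] = [T, T, T, T]
r4 m[φ3→snow] = [T, F, T, T]
r4 m[φ3→sun] = [T, T, T, T]
r4 m[φ4→wet] = [T, T, T, T]
r4 m[φ4→sprk] = [T, T, T, T]
r4 m[φ5→sprk] = [T, T, T, T]
r4 m[φ5→wind] = [T, T, T, T]
r4 m[φ6→slip] = [T, T, T, T]
r4 m[φ6→ice] = [T, T, T, T]
r4 m[φ7→wet] = [T, F, T, T]
r4 m[φ8→sun] = [F, F, T, T]
r4 m[fog→φ0] = [T, T, T, T]
r4 m[wet→φ1] = [T, F, T, T]
r4 m[wet→φ4] = [T, F, T, T]
r4 m[wet→φ7] = [T, T, T, T]
r4 m[sprk→φ4] = [T, T, T, T]
r4 m[sprk→φ5] = [T, T, T, T]
r4 m[slip→φ0] = [T, T, T, T]
r4 m[slip→φ1] = [T, T, T, T]
r4 m[slip→φ2] = [T, T, T, T]
r4 m[slip→φ6] = [T, T, T, T]
r4 m[rain→φ2] = [T, T, T, T]
r4 m[wind→φ5] = [T, T, T, T]
r4 m[ice→φ6] = [T, T, T, T]
r4 m[snow→φ3] = [T, T, T, T]
r4 m[sun→φ0] = [F, F, T, T]
r4 m[sun→φ3] = [F, F, T, T]
r4 m[sun→φ8] = [T, T, T, T]
fixed point reached at round 4
b[snow] = ⊗ incoming = [T, F, T, T]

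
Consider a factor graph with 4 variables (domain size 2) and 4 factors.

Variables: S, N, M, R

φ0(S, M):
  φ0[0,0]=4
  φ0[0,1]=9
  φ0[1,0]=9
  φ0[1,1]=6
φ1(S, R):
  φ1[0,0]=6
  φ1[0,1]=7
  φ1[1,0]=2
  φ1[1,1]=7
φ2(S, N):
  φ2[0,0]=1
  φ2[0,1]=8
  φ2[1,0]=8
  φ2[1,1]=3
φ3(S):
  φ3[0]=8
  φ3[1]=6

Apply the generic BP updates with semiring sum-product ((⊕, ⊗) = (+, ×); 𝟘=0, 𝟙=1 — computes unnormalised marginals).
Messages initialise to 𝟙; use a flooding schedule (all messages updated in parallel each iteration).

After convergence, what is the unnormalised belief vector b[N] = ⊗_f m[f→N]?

b[N] = [7832, 13246]

init: all messages = 𝟙 over 2 values
r1 m[φ0→S] = [13, 15]
r1 m[φ0→M] = [13, 15]
r1 m[φ1→S] = [13, 9]
r1 m[φ1→R] = [8, 14]
r1 m[φ2→S] = [9, 11]
r1 m[φ2→N] = [9, 11]
r1 m[φ3→S] = [8, 6]
r1 m[S→φ0] = [1, 1]
r1 m[S→φ1] = [1, 1]
r1 m[S→φ2] = [1, 1]
r1 m[S→φ3] = [1, 1]
r1 m[N→φ2] = [1, 1]
r1 m[M→φ0] = [1, 1]
r1 m[R→φ1] = [1, 1]
r2 m[φ0→S] = [13, 15]
r2 m[φ0→M] = [13, 15]
r2 m[φ1→S] = [13, 9]
r2 m[φ1→R] = [8, 14]
r2 m[φ2→S] = [9, 11]
r2 m[φ2→N] = [9, 11]
r2 m[φ3→S] = [8, 6]
r2 m[S→φ0] = [936, 594]
r2 m[S→φ1] = [936, 990]
r2 m[S→φ2] = [1352, 810]
r2 m[S→φ3] = [1521, 1485]
r2 m[N→φ2] = [1, 1]
r2 m[M→φ0] = [1, 1]
r2 m[R→φ1] = [1, 1]
r3 m[φ0→S] = [13, 15]
r3 m[φ0→M] = [9090, 11988]
r3 m[φ1→S] = [13, 9]
r3 m[φ1→R] = [7596, 13482]
r3 m[φ2→S] = [9, 11]
r3 m[φ2→N] = [7832, 13246]
r3 m[φ3→S] = [8, 6]
r3 m[S→φ0] = [936, 594]
r3 m[S→φ1] = [936, 990]
r3 m[S→φ2] = [1352, 810]
r3 m[S→φ3] = [1521, 1485]
r3 m[N→φ2] = [1, 1]
r3 m[M→φ0] = [1, 1]
r3 m[R→φ1] = [1, 1]
r4 m[φ0→S] = [13, 15]
r4 m[φ0→M] = [9090, 11988]
r4 m[φ1→S] = [13, 9]
r4 m[φ1→R] = [7596, 13482]
r4 m[φ2→S] = [9, 11]
r4 m[φ2→N] = [7832, 13246]
r4 m[φ3→S] = [8, 6]
r4 m[S→φ0] = [936, 594]
r4 m[S→φ1] = [936, 990]
r4 m[S→φ2] = [1352, 810]
r4 m[S→φ3] = [1521, 1485]
r4 m[N→φ2] = [1, 1]
r4 m[M→φ0] = [1, 1]
r4 m[R→φ1] = [1, 1]
fixed point reached at round 4
b[N] = ⊗ incoming = [7832, 13246]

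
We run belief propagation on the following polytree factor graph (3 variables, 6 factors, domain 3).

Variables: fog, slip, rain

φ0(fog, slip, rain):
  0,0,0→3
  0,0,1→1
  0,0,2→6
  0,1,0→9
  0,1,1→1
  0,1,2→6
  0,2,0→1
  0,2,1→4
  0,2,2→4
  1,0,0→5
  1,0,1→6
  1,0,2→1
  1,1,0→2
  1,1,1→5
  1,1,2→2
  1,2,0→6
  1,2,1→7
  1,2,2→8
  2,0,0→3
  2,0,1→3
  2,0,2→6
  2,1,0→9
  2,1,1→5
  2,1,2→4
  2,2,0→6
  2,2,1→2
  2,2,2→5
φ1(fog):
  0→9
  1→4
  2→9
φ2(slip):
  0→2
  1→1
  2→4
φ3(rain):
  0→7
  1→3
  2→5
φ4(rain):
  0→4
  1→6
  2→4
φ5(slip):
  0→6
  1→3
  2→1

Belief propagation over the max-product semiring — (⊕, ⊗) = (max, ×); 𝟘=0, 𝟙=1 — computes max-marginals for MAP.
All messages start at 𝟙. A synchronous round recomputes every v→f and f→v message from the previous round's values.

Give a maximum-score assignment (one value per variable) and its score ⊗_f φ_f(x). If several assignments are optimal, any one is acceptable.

assignment: (fog=0, slip=0, rain=2); score = 12960

init: all messages = 𝟙 over 3 values
r1 m[φ0→fog] = [9, 8, 9]
r1 m[φ0→slip] = [6, 9, 8]
r1 m[φ0→rain] = [9, 7, 8]
r1 m[φ1→fog] = [9, 4, 9]
r1 m[φ2→slip] = [2, 1, 4]
r1 m[φ3→rain] = [7, 3, 5]
r1 m[φ4→rain] = [4, 6, 4]
r1 m[φ5→slip] = [6, 3, 1]
r1 m[fog→φ0] = [1, 1, 1]
r1 m[fog→φ1] = [1, 1, 1]
r1 m[slip→φ0] = [1, 1, 1]
r1 m[slip→φ2] = [1, 1, 1]
r1 m[slip→φ5] = [1, 1, 1]
r1 m[rain→φ0] = [1, 1, 1]
r1 m[rain→φ3] = [1, 1, 1]
r1 m[rain→φ4] = [1, 1, 1]
r2 m[φ0→fog] = [9, 8, 9]
r2 m[φ0→slip] = [6, 9, 8]
r2 m[φ0→rain] = [9, 7, 8]
r2 m[φ1→fog] = [9, 4, 9]
r2 m[φ2→slip] = [2, 1, 4]
r2 m[φ3→rain] = [7, 3, 5]
r2 m[φ4→rain] = [4, 6, 4]
r2 m[φ5→slip] = [6, 3, 1]
r2 m[fog→φ0] = [9, 4, 9]
r2 m[fog→φ1] = [9, 8, 9]
r2 m[slip→φ0] = [12, 3, 4]
r2 m[slip→φ2] = [36, 27, 8]
r2 m[slip→φ5] = [12, 9, 32]
r2 m[rain→φ0] = [28, 18, 20]
r2 m[rain→φ3] = [36, 42, 32]
r2 m[rain→φ4] = [63, 21, 40]
r3 m[φ0→fog] = [1440, 1680, 1440]
r3 m[φ0→slip] = [1080, 2268, 1512]
r3 m[φ0→rain] = [324, 324, 648]
r3 m[φ1→fog] = [9, 4, 9]
r3 m[φ2→slip] = [2, 1, 4]
r3 m[φ3→rain] = [7, 3, 5]
r3 m[φ4→rain] = [4, 6, 4]
r3 m[φ5→slip] = [6, 3, 1]
r3 m[fog→φ0] = [9, 4, 9]
r3 m[fog→φ1] = [9, 8, 9]
r3 m[slip→φ0] = [12, 3, 4]
r3 m[slip→φ2] = [36, 27, 8]
r3 m[slip→φ5] = [12, 9, 32]
r3 m[rain→φ0] = [28, 18, 20]
r3 m[rain→φ3] = [36, 42, 32]
r3 m[rain→φ4] = [63, 21, 40]
r4 m[φ0→fog] = [1440, 1680, 1440]
r4 m[φ0→slip] = [1080, 2268, 1512]
r4 m[φ0→rain] = [324, 324, 648]
r4 m[φ1→fog] = [9, 4, 9]
r4 m[φ2→slip] = [2, 1, 4]
r4 m[φ3→rain] = [7, 3, 5]
r4 m[φ4→rain] = [4, 6, 4]
r4 m[φ5→slip] = [6, 3, 1]
r4 m[fog→φ0] = [9, 4, 9]
r4 m[fog→φ1] = [1440, 1680, 1440]
r4 m[slip→φ0] = [12, 3, 4]
r4 m[slip→φ2] = [6480, 6804, 1512]
r4 m[slip→φ5] = [2160, 2268, 6048]
r4 m[rain→φ0] = [28, 18, 20]
r4 m[rain→φ3] = [1296, 1944, 2592]
r4 m[rain→φ4] = [2268, 972, 3240]
r5 m[φ0→fog] = [1440, 1680, 1440]
r5 m[φ0→slip] = [1080, 2268, 1512]
r5 m[φ0→rain] = [324, 324, 648]
r5 m[φ1→fog] = [9, 4, 9]
r5 m[φ2→slip] = [2, 1, 4]
r5 m[φ3→rain] = [7, 3, 5]
r5 m[φ4→rain] = [4, 6, 4]
r5 m[φ5→slip] = [6, 3, 1]
r5 m[fog→φ0] = [9, 4, 9]
r5 m[fog→φ1] = [1440, 1680, 1440]
r5 m[slip→φ0] = [12, 3, 4]
r5 m[slip→φ2] = [6480, 6804, 1512]
r5 m[slip→φ5] = [2160, 2268, 6048]
r5 m[rain→φ0] = [28, 18, 20]
r5 m[rain→φ3] = [1296, 1944, 2592]
r5 m[rain→φ4] = [2268, 972, 3240]
fixed point reached at round 5
traceback from fog: (fog=0, slip=0, rain=2), score=12960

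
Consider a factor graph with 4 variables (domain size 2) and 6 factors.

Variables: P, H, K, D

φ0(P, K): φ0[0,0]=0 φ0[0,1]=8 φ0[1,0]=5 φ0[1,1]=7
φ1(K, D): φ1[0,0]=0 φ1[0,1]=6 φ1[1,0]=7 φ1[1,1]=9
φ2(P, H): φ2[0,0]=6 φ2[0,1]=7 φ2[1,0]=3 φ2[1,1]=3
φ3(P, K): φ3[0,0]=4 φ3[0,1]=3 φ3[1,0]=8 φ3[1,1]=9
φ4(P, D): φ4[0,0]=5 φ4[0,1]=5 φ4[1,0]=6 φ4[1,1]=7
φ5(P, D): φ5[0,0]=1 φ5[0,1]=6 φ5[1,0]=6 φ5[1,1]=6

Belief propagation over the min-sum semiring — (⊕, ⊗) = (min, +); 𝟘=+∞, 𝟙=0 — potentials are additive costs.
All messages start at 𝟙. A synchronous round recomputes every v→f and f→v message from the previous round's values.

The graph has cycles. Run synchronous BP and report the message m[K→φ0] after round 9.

init: all messages = 𝟙 over 2 values
r1 m[φ0→P] = [0, 5]
r1 m[φ0→K] = [0, 7]
r1 m[φ1→K] = [0, 7]
r1 m[φ1→D] = [0, 6]
r1 m[φ2→P] = [6, 3]
r1 m[φ2→H] = [3, 3]
r1 m[φ3→P] = [3, 8]
r1 m[φ3→K] = [4, 3]
r1 m[φ4→P] = [5, 6]
r1 m[φ4→D] = [5, 5]
r1 m[φ5→P] = [1, 6]
r1 m[φ5→D] = [1, 6]
r1 m[P→φ0] = [0, 0]
r1 m[P→φ2] = [0, 0]
r1 m[P→φ3] = [0, 0]
r1 m[P→φ4] = [0, 0]
r1 m[P→φ5] = [0, 0]
r1 m[H→φ2] = [0, 0]
r1 m[K→φ0] = [0, 0]
r1 m[K→φ1] = [0, 0]
r1 m[K→φ3] = [0, 0]
r1 m[D→φ1] = [0, 0]
r1 m[D→φ4] = [0, 0]
r1 m[D→φ5] = [0, 0]
r2 m[φ0→P] = [0, 5]
r2 m[φ0→K] = [0, 7]
r2 m[φ1→K] = [0, 7]
r2 m[φ1→D] = [0, 6]
r2 m[φ2→P] = [6, 3]
r2 m[φ2→H] = [3, 3]
r2 m[φ3→P] = [3, 8]
r2 m[φ3→K] = [4, 3]
r2 m[φ4→P] = [5, 6]
r2 m[φ4→D] = [5, 5]
r2 m[φ5→P] = [1, 6]
r2 m[φ5→D] = [1, 6]
r2 m[P→φ0] = [15, 23]
r2 m[P→φ2] = [9, 25]
r2 m[P→φ3] = [12, 20]
r2 m[P→φ4] = [10, 22]
r2 m[P→φ5] = [14, 22]
r2 m[H→φ2] = [0, 0]
r2 m[K→φ0] = [4, 10]
r2 m[K→φ1] = [4, 10]
r2 m[K→φ3] = [0, 14]
r2 m[D→φ1] = [6, 11]
r2 m[D→φ4] = [1, 12]
r2 m[D→φ5] = [5, 11]
r3 m[φ0→P] = [4, 9]
r3 m[φ0→K] = [15, 23]
r3 m[φ1→K] = [6, 13]
r3 m[φ1→D] = [4, 10]
r3 m[φ2→P] = [6, 3]
r3 m[φ2→H] = [15, 16]
r3 m[φ3→P] = [4, 8]
r3 m[φ3→K] = [16, 15]
r3 m[φ4→P] = [6, 7]
r3 m[φ4→D] = [15, 15]
r3 m[φ5→P] = [6, 11]
r3 m[φ5→D] = [15, 20]
r3 m[P→φ0] = [15, 23]
r3 m[P→φ2] = [9, 25]
r3 m[P→φ3] = [12, 20]
r3 m[P→φ4] = [10, 22]
r3 m[P→φ5] = [14, 22]
r3 m[H→φ2] = [0, 0]
r3 m[K→φ0] = [4, 10]
r3 m[K→φ1] = [4, 10]
r3 m[K→φ3] = [0, 14]
r3 m[D→φ1] = [6, 11]
r3 m[D→φ4] = [1, 12]
r3 m[D→φ5] = [5, 11]
r4 m[φ0→P] = [4, 9]
r4 m[φ0→K] = [15, 23]
r4 m[φ1→K] = [6, 13]
r4 m[φ1→D] = [4, 10]
r4 m[φ2→P] = [6, 3]
r4 m[φ2→H] = [15, 16]
r4 m[φ3→P] = [4, 8]
r4 m[φ3→K] = [16, 15]
r4 m[φ4→P] = [6, 7]
r4 m[φ4→D] = [15, 15]
r4 m[φ5→P] = [6, 11]
r4 m[φ5→D] = [15, 20]
r4 m[P→φ0] = [22, 29]
r4 m[P→φ2] = [20, 35]
r4 m[P→φ3] = [22, 30]
r4 m[P→φ4] = [20, 31]
r4 m[P→φ5] = [20, 27]
r4 m[H→φ2] = [0, 0]
r4 m[K→φ0] = [22, 28]
r4 m[K→φ1] = [31, 38]
r4 m[K→φ3] = [21, 36]
r4 m[D→φ1] = [30, 35]
r4 m[D→φ4] = [19, 30]
r4 m[D→φ5] = [19, 25]
r5 m[φ0→P] = [22, 27]
r5 m[φ0→K] = [22, 30]
r5 m[φ1→K] = [30, 37]
r5 m[φ1→D] = [31, 37]
r5 m[φ2→P] = [6, 3]
r5 m[φ2→H] = [26, 27]
r5 m[φ3→P] = [25, 29]
r5 m[φ3→K] = [26, 25]
r5 m[φ4→P] = [24, 25]
r5 m[φ4→D] = [25, 25]
r5 m[φ5→P] = [20, 25]
r5 m[φ5→D] = [21, 26]
r5 m[P→φ0] = [22, 29]
r5 m[P→φ2] = [20, 35]
r5 m[P→φ3] = [22, 30]
r5 m[P→φ4] = [20, 31]
r5 m[P→φ5] = [20, 27]
r5 m[H→φ2] = [0, 0]
r5 m[K→φ0] = [22, 28]
r5 m[K→φ1] = [31, 38]
r5 m[K→φ3] = [21, 36]
r5 m[D→φ1] = [30, 35]
r5 m[D→φ4] = [19, 30]
r5 m[D→φ5] = [19, 25]
r6 m[φ0→P] = [22, 27]
r6 m[φ0→K] = [22, 30]
r6 m[φ1→K] = [30, 37]
r6 m[φ1→D] = [31, 37]
r6 m[φ2→P] = [6, 3]
r6 m[φ2→H] = [26, 27]
r6 m[φ3→P] = [25, 29]
r6 m[φ3→K] = [26, 25]
r6 m[φ4→P] = [24, 25]
r6 m[φ4→D] = [25, 25]
r6 m[φ5→P] = [20, 25]
r6 m[φ5→D] = [21, 26]
r6 m[P→φ0] = [75, 82]
r6 m[P→φ2] = [91, 106]
r6 m[P→φ3] = [72, 80]
r6 m[P→φ4] = [73, 84]
r6 m[P→φ5] = [77, 84]
r6 m[H→φ2] = [0, 0]
r6 m[K→φ0] = [56, 62]
r6 m[K→φ1] = [48, 55]
r6 m[K→φ3] = [52, 67]
r6 m[D→φ1] = [46, 51]
r6 m[D→φ4] = [52, 63]
r6 m[D→φ5] = [56, 62]
r7 m[φ0→P] = [56, 61]
r7 m[φ0→K] = [75, 83]
r7 m[φ1→K] = [46, 53]
r7 m[φ1→D] = [48, 54]
r7 m[φ2→P] = [6, 3]
r7 m[φ2→H] = [97, 98]
r7 m[φ3→P] = [56, 60]
r7 m[φ3→K] = [76, 75]
r7 m[φ4→P] = [57, 58]
r7 m[φ4→D] = [78, 78]
r7 m[φ5→P] = [57, 62]
r7 m[φ5→D] = [78, 83]
r7 m[P→φ0] = [75, 82]
r7 m[P→φ2] = [91, 106]
r7 m[P→φ3] = [72, 80]
r7 m[P→φ4] = [73, 84]
r7 m[P→φ5] = [77, 84]
r7 m[H→φ2] = [0, 0]
r7 m[K→φ0] = [56, 62]
r7 m[K→φ1] = [48, 55]
r7 m[K→φ3] = [52, 67]
r7 m[D→φ1] = [46, 51]
r7 m[D→φ4] = [52, 63]
r7 m[D→φ5] = [56, 62]
r8 m[φ0→P] = [56, 61]
r8 m[φ0→K] = [75, 83]
r8 m[φ1→K] = [46, 53]
r8 m[φ1→D] = [48, 54]
r8 m[φ2→P] = [6, 3]
r8 m[φ2→H] = [97, 98]
r8 m[φ3→P] = [56, 60]
r8 m[φ3→K] = [76, 75]
r8 m[φ4→P] = [57, 58]
r8 m[φ4→D] = [78, 78]
r8 m[φ5→P] = [57, 62]
r8 m[φ5→D] = [78, 83]
r8 m[P→φ0] = [176, 183]
r8 m[P→φ2] = [226, 241]
r8 m[P→φ3] = [176, 184]
r8 m[P→φ4] = [175, 186]
r8 m[P→φ5] = [175, 182]
r8 m[H→φ2] = [0, 0]
r8 m[K→φ0] = [122, 128]
r8 m[K→φ1] = [151, 158]
r8 m[K→φ3] = [121, 136]
r8 m[D→φ1] = [156, 161]
r8 m[D→φ4] = [126, 137]
r8 m[D→φ5] = [126, 132]
r9 m[φ0→P] = [122, 127]
r9 m[φ0→K] = [176, 184]
r9 m[φ1→K] = [156, 163]
r9 m[φ1→D] = [151, 157]
r9 m[φ2→P] = [6, 3]
r9 m[φ2→H] = [232, 233]
r9 m[φ3→P] = [125, 129]
r9 m[φ3→K] = [180, 179]
r9 m[φ4→P] = [131, 132]
r9 m[φ4→D] = [180, 180]
r9 m[φ5→P] = [127, 132]
r9 m[φ5→D] = [176, 181]
r9 m[P→φ0] = [176, 183]
r9 m[P→φ2] = [226, 241]
r9 m[P→φ3] = [176, 184]
r9 m[P→φ4] = [175, 186]
r9 m[P→φ5] = [175, 182]
r9 m[H→φ2] = [0, 0]
r9 m[K→φ0] = [122, 128]
r9 m[K→φ1] = [151, 158]
r9 m[K→φ3] = [121, 136]
r9 m[D→φ1] = [156, 161]
r9 m[D→φ4] = [126, 137]
r9 m[D→φ5] = [126, 132]

message @ round 9 = [122, 128]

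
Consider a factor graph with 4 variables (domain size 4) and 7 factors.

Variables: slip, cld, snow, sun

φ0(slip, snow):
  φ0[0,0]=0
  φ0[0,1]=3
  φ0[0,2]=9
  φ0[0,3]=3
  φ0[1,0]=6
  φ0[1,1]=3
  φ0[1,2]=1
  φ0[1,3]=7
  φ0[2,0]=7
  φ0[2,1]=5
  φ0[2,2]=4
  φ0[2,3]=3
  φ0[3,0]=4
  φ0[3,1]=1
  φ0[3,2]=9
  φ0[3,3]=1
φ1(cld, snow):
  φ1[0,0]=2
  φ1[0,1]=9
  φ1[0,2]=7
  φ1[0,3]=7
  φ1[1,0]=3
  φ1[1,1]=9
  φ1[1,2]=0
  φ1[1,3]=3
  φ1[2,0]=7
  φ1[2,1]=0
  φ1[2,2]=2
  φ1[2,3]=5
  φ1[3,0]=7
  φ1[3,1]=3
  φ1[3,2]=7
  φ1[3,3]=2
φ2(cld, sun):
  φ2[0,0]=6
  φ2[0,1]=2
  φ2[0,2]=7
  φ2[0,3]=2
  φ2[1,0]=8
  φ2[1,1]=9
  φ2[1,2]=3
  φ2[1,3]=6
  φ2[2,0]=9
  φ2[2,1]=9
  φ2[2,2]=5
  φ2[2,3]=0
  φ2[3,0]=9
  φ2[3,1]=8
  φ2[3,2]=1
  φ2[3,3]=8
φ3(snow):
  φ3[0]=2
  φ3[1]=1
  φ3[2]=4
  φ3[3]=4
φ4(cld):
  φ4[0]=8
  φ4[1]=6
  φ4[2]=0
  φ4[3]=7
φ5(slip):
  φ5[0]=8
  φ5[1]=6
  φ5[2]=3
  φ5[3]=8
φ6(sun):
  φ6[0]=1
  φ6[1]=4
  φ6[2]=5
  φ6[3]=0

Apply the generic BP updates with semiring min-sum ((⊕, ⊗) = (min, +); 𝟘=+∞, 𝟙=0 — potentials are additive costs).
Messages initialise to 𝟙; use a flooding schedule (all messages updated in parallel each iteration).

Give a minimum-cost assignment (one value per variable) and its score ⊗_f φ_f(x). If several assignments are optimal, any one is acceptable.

assignment: (slip=2, cld=2, snow=1, sun=3); score = 9

init: all messages = 𝟙 over 4 values
r1 m[φ0→slip] = [0, 1, 3, 1]
r1 m[φ0→snow] = [0, 1, 1, 1]
r1 m[φ1→cld] = [2, 0, 0, 2]
r1 m[φ1→snow] = [2, 0, 0, 2]
r1 m[φ2→cld] = [2, 3, 0, 1]
r1 m[φ2→sun] = [6, 2, 1, 0]
r1 m[φ3→snow] = [2, 1, 4, 4]
r1 m[φ4→cld] = [8, 6, 0, 7]
r1 m[φ5→slip] = [8, 6, 3, 8]
r1 m[φ6→sun] = [1, 4, 5, 0]
r1 m[slip→φ0] = [0, 0, 0, 0]
r1 m[slip→φ5] = [0, 0, 0, 0]
r1 m[cld→φ1] = [0, 0, 0, 0]
r1 m[cld→φ2] = [0, 0, 0, 0]
r1 m[cld→φ4] = [0, 0, 0, 0]
r1 m[snow→φ0] = [0, 0, 0, 0]
r1 m[snow→φ1] = [0, 0, 0, 0]
r1 m[snow→φ3] = [0, 0, 0, 0]
r1 m[sun→φ2] = [0, 0, 0, 0]
r1 m[sun→φ6] = [0, 0, 0, 0]
r2 m[φ0→slip] = [0, 1, 3, 1]
r2 m[φ0→snow] = [0, 1, 1, 1]
r2 m[φ1→cld] = [2, 0, 0, 2]
r2 m[φ1→snow] = [2, 0, 0, 2]
r2 m[φ2→cld] = [2, 3, 0, 1]
r2 m[φ2→sun] = [6, 2, 1, 0]
r2 m[φ3→snow] = [2, 1, 4, 4]
r2 m[φ4→cld] = [8, 6, 0, 7]
r2 m[φ5→slip] = [8, 6, 3, 8]
r2 m[φ6→sun] = [1, 4, 5, 0]
r2 m[slip→φ0] = [8, 6, 3, 8]
r2 m[slip→φ5] = [0, 1, 3, 1]
r2 m[cld→φ1] = [10, 9, 0, 8]
r2 m[cld→φ2] = [10, 6, 0, 9]
r2 m[cld→φ4] = [4, 3, 0, 3]
r2 m[snow→φ0] = [4, 1, 4, 6]
r2 m[snow→φ1] = [2, 2, 5, 5]
r2 m[snow→φ3] = [2, 1, 1, 3]
r2 m[sun→φ2] = [1, 4, 5, 0]
r2 m[sun→φ6] = [6, 2, 1, 0]
r3 m[φ0→slip] = [4, 4, 6, 2]
r3 m[φ0→snow] = [8, 8, 7, 6]
r3 m[φ1→cld] = [4, 5, 2, 5]
r3 m[φ1→snow] = [7, 0, 2, 5]
r3 m[φ2→cld] = [2, 6, 0, 6]
r3 m[φ2→sun] = [9, 9, 5, 0]
r3 m[φ3→snow] = [2, 1, 4, 4]
r3 m[φ4→cld] = [8, 6, 0, 7]
r3 m[φ5→slip] = [8, 6, 3, 8]
r3 m[φ6→sun] = [1, 4, 5, 0]
r3 m[slip→φ0] = [8, 6, 3, 8]
r3 m[slip→φ5] = [0, 1, 3, 1]
r3 m[cld→φ1] = [10, 9, 0, 8]
r3 m[cld→φ2] = [10, 6, 0, 9]
r3 m[cld→φ4] = [4, 3, 0, 3]
r3 m[snow→φ0] = [4, 1, 4, 6]
r3 m[snow→φ1] = [2, 2, 5, 5]
r3 m[snow→φ3] = [2, 1, 1, 3]
r3 m[sun→φ2] = [1, 4, 5, 0]
r3 m[sun→φ6] = [6, 2, 1, 0]
r4 m[φ0→slip] = [4, 4, 6, 2]
r4 m[φ0→snow] = [8, 8, 7, 6]
r4 m[φ1→cld] = [4, 5, 2, 5]
r4 m[φ1→snow] = [7, 0, 2, 5]
r4 m[φ2→cld] = [2, 6, 0, 6]
r4 m[φ2→sun] = [9, 9, 5, 0]
r4 m[φ3→snow] = [2, 1, 4, 4]
r4 m[φ4→cld] = [8, 6, 0, 7]
r4 m[φ5→slip] = [8, 6, 3, 8]
r4 m[φ6→sun] = [1, 4, 5, 0]
r4 m[slip→φ0] = [8, 6, 3, 8]
r4 m[slip→φ5] = [4, 4, 6, 2]
r4 m[cld→φ1] = [10, 12, 0, 13]
r4 m[cld→φ2] = [12, 11, 2, 12]
r4 m[cld→φ4] = [6, 11, 2, 11]
r4 m[snow→φ0] = [9, 1, 6, 9]
r4 m[snow→φ1] = [10, 9, 11, 10]
r4 m[snow→φ3] = [15, 8, 9, 11]
r4 m[sun→φ2] = [1, 4, 5, 0]
r4 m[sun→φ6] = [9, 9, 5, 0]
r5 m[φ0→slip] = [4, 4, 6, 2]
r5 m[φ0→snow] = [8, 8, 7, 6]
r5 m[φ1→cld] = [12, 11, 9, 12]
r5 m[φ1→snow] = [7, 0, 2, 5]
r5 m[φ2→cld] = [2, 6, 0, 6]
r5 m[φ2→sun] = [11, 11, 7, 2]
r5 m[φ3→snow] = [2, 1, 4, 4]
r5 m[φ4→cld] = [8, 6, 0, 7]
r5 m[φ5→slip] = [8, 6, 3, 8]
r5 m[φ6→sun] = [1, 4, 5, 0]
r5 m[slip→φ0] = [8, 6, 3, 8]
r5 m[slip→φ5] = [4, 4, 6, 2]
r5 m[cld→φ1] = [10, 12, 0, 13]
r5 m[cld→φ2] = [12, 11, 2, 12]
r5 m[cld→φ4] = [6, 11, 2, 11]
r5 m[snow→φ0] = [9, 1, 6, 9]
r5 m[snow→φ1] = [10, 9, 11, 10]
r5 m[snow→φ3] = [15, 8, 9, 11]
r5 m[sun→φ2] = [1, 4, 5, 0]
r5 m[sun→φ6] = [9, 9, 5, 0]
r6 m[φ0→slip] = [4, 4, 6, 2]
r6 m[φ0→snow] = [8, 8, 7, 6]
r6 m[φ1→cld] = [12, 11, 9, 12]
r6 m[φ1→snow] = [7, 0, 2, 5]
r6 m[φ2→cld] = [2, 6, 0, 6]
r6 m[φ2→sun] = [11, 11, 7, 2]
r6 m[φ3→snow] = [2, 1, 4, 4]
r6 m[φ4→cld] = [8, 6, 0, 7]
r6 m[φ5→slip] = [8, 6, 3, 8]
r6 m[φ6→sun] = [1, 4, 5, 0]
r6 m[slip→φ0] = [8, 6, 3, 8]
r6 m[slip→φ5] = [4, 4, 6, 2]
r6 m[cld→φ1] = [10, 12, 0, 13]
r6 m[cld→φ2] = [20, 17, 9, 19]
r6 m[cld→φ4] = [14, 17, 9, 18]
r6 m[snow→φ0] = [9, 1, 6, 9]
r6 m[snow→φ1] = [10, 9, 11, 10]
r6 m[snow→φ3] = [15, 8, 9, 11]
r6 m[sun→φ2] = [1, 4, 5, 0]
r6 m[sun→φ6] = [11, 11, 7, 2]
r7 m[φ0→slip] = [4, 4, 6, 2]
r7 m[φ0→snow] = [8, 8, 7, 6]
r7 m[φ1→cld] = [12, 11, 9, 12]
r7 m[φ1→snow] = [7, 0, 2, 5]
r7 m[φ2→cld] = [2, 6, 0, 6]
r7 m[φ2→sun] = [18, 18, 14, 9]
r7 m[φ3→snow] = [2, 1, 4, 4]
r7 m[φ4→cld] = [8, 6, 0, 7]
r7 m[φ5→slip] = [8, 6, 3, 8]
r7 m[φ6→sun] = [1, 4, 5, 0]
r7 m[slip→φ0] = [8, 6, 3, 8]
r7 m[slip→φ5] = [4, 4, 6, 2]
r7 m[cld→φ1] = [10, 12, 0, 13]
r7 m[cld→φ2] = [20, 17, 9, 19]
r7 m[cld→φ4] = [14, 17, 9, 18]
r7 m[snow→φ0] = [9, 1, 6, 9]
r7 m[snow→φ1] = [10, 9, 11, 10]
r7 m[snow→φ3] = [15, 8, 9, 11]
r7 m[sun→φ2] = [1, 4, 5, 0]
r7 m[sun→φ6] = [11, 11, 7, 2]
r8 m[φ0→slip] = [4, 4, 6, 2]
r8 m[φ0→snow] = [8, 8, 7, 6]
r8 m[φ1→cld] = [12, 11, 9, 12]
r8 m[φ1→snow] = [7, 0, 2, 5]
r8 m[φ2→cld] = [2, 6, 0, 6]
r8 m[φ2→sun] = [18, 18, 14, 9]
r8 m[φ3→snow] = [2, 1, 4, 4]
r8 m[φ4→cld] = [8, 6, 0, 7]
r8 m[φ5→slip] = [8, 6, 3, 8]
r8 m[φ6→sun] = [1, 4, 5, 0]
r8 m[slip→φ0] = [8, 6, 3, 8]
r8 m[slip→φ5] = [4, 4, 6, 2]
r8 m[cld→φ1] = [10, 12, 0, 13]
r8 m[cld→φ2] = [20, 17, 9, 19]
r8 m[cld→φ4] = [14, 17, 9, 18]
r8 m[snow→φ0] = [9, 1, 6, 9]
r8 m[snow→φ1] = [10, 9, 11, 10]
r8 m[snow→φ3] = [15, 8, 9, 11]
r8 m[sun→φ2] = [1, 4, 5, 0]
r8 m[sun→φ6] = [18, 18, 14, 9]
r9 m[φ0→slip] = [4, 4, 6, 2]
r9 m[φ0→snow] = [8, 8, 7, 6]
r9 m[φ1→cld] = [12, 11, 9, 12]
r9 m[φ1→snow] = [7, 0, 2, 5]
r9 m[φ2→cld] = [2, 6, 0, 6]
r9 m[φ2→sun] = [18, 18, 14, 9]
r9 m[φ3→snow] = [2, 1, 4, 4]
r9 m[φ4→cld] = [8, 6, 0, 7]
r9 m[φ5→slip] = [8, 6, 3, 8]
r9 m[φ6→sun] = [1, 4, 5, 0]
r9 m[slip→φ0] = [8, 6, 3, 8]
r9 m[slip→φ5] = [4, 4, 6, 2]
r9 m[cld→φ1] = [10, 12, 0, 13]
r9 m[cld→φ2] = [20, 17, 9, 19]
r9 m[cld→φ4] = [14, 17, 9, 18]
r9 m[snow→φ0] = [9, 1, 6, 9]
r9 m[snow→φ1] = [10, 9, 11, 10]
r9 m[snow→φ3] = [15, 8, 9, 11]
r9 m[sun→φ2] = [1, 4, 5, 0]
r9 m[sun→φ6] = [18, 18, 14, 9]
fixed point reached at round 9
traceback from slip: (slip=2, cld=2, snow=1, sun=3), score=9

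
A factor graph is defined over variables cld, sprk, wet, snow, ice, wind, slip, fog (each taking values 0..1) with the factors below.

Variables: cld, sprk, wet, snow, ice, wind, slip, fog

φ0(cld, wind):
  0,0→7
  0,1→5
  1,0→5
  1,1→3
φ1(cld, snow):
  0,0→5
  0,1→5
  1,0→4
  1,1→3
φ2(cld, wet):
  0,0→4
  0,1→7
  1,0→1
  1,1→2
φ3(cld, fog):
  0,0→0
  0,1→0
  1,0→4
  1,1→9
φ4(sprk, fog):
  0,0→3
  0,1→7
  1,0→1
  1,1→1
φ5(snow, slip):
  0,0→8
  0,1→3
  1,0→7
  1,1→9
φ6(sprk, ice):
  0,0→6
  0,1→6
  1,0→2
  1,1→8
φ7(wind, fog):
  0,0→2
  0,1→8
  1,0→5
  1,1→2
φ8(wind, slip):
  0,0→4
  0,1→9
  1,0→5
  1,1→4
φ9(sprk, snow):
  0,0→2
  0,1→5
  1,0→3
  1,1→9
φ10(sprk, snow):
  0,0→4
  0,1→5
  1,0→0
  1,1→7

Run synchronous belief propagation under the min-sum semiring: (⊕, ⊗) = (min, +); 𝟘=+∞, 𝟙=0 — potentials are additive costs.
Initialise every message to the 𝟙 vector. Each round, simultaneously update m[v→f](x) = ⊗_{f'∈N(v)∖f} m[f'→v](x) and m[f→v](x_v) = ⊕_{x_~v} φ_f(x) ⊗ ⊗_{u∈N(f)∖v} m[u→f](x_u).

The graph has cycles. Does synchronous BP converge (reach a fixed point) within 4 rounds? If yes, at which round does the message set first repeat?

init: all messages = 𝟙 over 2 values
r1 m[φ0→cld] = [5, 3]
r1 m[φ0→wind] = [5, 3]
r1 m[φ1→cld] = [5, 3]
r1 m[φ1→snow] = [4, 3]
r1 m[φ2→cld] = [4, 1]
r1 m[φ2→wet] = [1, 2]
r1 m[φ3→cld] = [0, 4]
r1 m[φ3→fog] = [0, 0]
r1 m[φ4→sprk] = [3, 1]
r1 m[φ4→fog] = [1, 1]
r1 m[φ5→snow] = [3, 7]
r1 m[φ5→slip] = [7, 3]
r1 m[φ6→sprk] = [6, 2]
r1 m[φ6→ice] = [2, 6]
r1 m[φ7→wind] = [2, 2]
r1 m[φ7→fog] = [2, 2]
r1 m[φ8→wind] = [4, 4]
r1 m[φ8→slip] = [4, 4]
r1 m[φ9→sprk] = [2, 3]
r1 m[φ9→snow] = [2, 5]
r1 m[φ10→sprk] = [4, 0]
r1 m[φ10→snow] = [0, 5]
r1 m[cld→φ0] = [0, 0]
r1 m[cld→φ1] = [0, 0]
r1 m[cld→φ2] = [0, 0]
r1 m[cld→φ3] = [0, 0]
r1 m[sprk→φ4] = [0, 0]
r1 m[sprk→φ6] = [0, 0]
r1 m[sprk→φ9] = [0, 0]
r1 m[sprk→φ10] = [0, 0]
r1 m[wet→φ2] = [0, 0]
r1 m[snow→φ1] = [0, 0]
r1 m[snow→φ5] = [0, 0]
r1 m[snow→φ9] = [0, 0]
r1 m[snow→φ10] = [0, 0]
r1 m[ice→φ6] = [0, 0]
r1 m[wind→φ0] = [0, 0]
r1 m[wind→φ7] = [0, 0]
r1 m[wind→φ8] = [0, 0]
r1 m[slip→φ5] = [0, 0]
r1 m[slip→φ8] = [0, 0]
r1 m[fog→φ3] = [0, 0]
r1 m[fog→φ4] = [0, 0]
r1 m[fog→φ7] = [0, 0]
r2 m[φ0→cld] = [5, 3]
r2 m[φ0→wind] = [5, 3]
r2 m[φ1→cld] = [5, 3]
r2 m[φ1→snow] = [4, 3]
r2 m[φ2→cld] = [4, 1]
r2 m[φ2→wet] = [1, 2]
r2 m[φ3→cld] = [0, 4]
r2 m[φ3→fog] = [0, 0]
r2 m[φ4→sprk] = [3, 1]
r2 m[φ4→fog] = [1, 1]
r2 m[φ5→snow] = [3, 7]
r2 m[φ5→slip] = [7, 3]
r2 m[φ6→sprk] = [6, 2]
r2 m[φ6→ice] = [2, 6]
r2 m[φ7→wind] = [2, 2]
r2 m[φ7→fog] = [2, 2]
r2 m[φ8→wind] = [4, 4]
r2 m[φ8→slip] = [4, 4]
r2 m[φ9→sprk] = [2, 3]
r2 m[φ9→snow] = [2, 5]
r2 m[φ10→sprk] = [4, 0]
r2 m[φ10→snow] = [0, 5]
r2 m[cld→φ0] = [9, 8]
r2 m[cld→φ1] = [9, 8]
r2 m[cld→φ2] = [10, 10]
r2 m[cld→φ3] = [14, 7]
r2 m[sprk→φ4] = [12, 5]
r2 m[sprk→φ6] = [9, 4]
r2 m[sprk→φ9] = [13, 3]
r2 m[sprk→φ10] = [11, 6]
r2 m[wet→φ2] = [0, 0]
r2 m[snow→φ1] = [5, 17]
r2 m[snow→φ5] = [6, 13]
r2 m[snow→φ9] = [7, 15]
r2 m[snow→φ10] = [9, 15]
r2 m[ice→φ6] = [0, 0]
r2 m[wind→φ0] = [6, 6]
r2 m[wind→φ7] = [9, 7]
r2 m[wind→φ8] = [7, 5]
r2 m[slip→φ5] = [4, 4]
r2 m[slip→φ8] = [7, 3]
r2 m[fog→φ3] = [3, 3]
r2 m[fog→φ4] = [2, 2]
r2 m[fog→φ7] = [1, 1]
r3 m[φ0→cld] = [11, 9]
r3 m[φ0→wind] = [13, 11]
r3 m[φ1→cld] = [10, 9]
r3 m[φ1→snow] = [12, 11]
r3 m[φ2→cld] = [4, 1]
r3 m[φ2→wet] = [11, 12]
r3 m[φ3→cld] = [3, 7]
r3 m[φ3→fog] = [11, 14]
r3 m[φ4→sprk] = [5, 3]
r3 m[φ4→fog] = [6, 6]
r3 m[φ5→snow] = [7, 11]
r3 m[φ5→slip] = [14, 9]
r3 m[φ6→sprk] = [6, 2]
r3 m[φ6→ice] = [6, 12]
r3 m[φ7→wind] = [3, 3]
r3 m[φ7→fog] = [11, 9]
r3 m[φ8→wind] = [11, 7]
r3 m[φ8→slip] = [10, 9]
r3 m[φ9→sprk] = [9, 10]
r3 m[φ9→snow] = [6, 12]
r3 m[φ10→sprk] = [13, 9]
r3 m[φ10→snow] = [6, 13]
r3 m[cld→φ0] = [9, 8]
r3 m[cld→φ1] = [9, 8]
r3 m[cld→φ2] = [10, 10]
r3 m[cld→φ3] = [14, 7]
r3 m[sprk→φ4] = [12, 5]
r3 m[sprk→φ6] = [9, 4]
r3 m[sprk→φ9] = [13, 3]
r3 m[sprk→φ10] = [11, 6]
r3 m[wet→φ2] = [0, 0]
r3 m[snow→φ1] = [5, 17]
r3 m[snow→φ5] = [6, 13]
r3 m[snow→φ9] = [7, 15]
r3 m[snow→φ10] = [9, 15]
r3 m[ice→φ6] = [0, 0]
r3 m[wind→φ0] = [6, 6]
r3 m[wind→φ7] = [9, 7]
r3 m[wind→φ8] = [7, 5]
r3 m[slip→φ5] = [4, 4]
r3 m[slip→φ8] = [7, 3]
r3 m[fog→φ3] = [3, 3]
r3 m[fog→φ4] = [2, 2]
r3 m[fog→φ7] = [1, 1]
r4 m[φ0→cld] = [11, 9]
r4 m[φ0→wind] = [13, 11]
r4 m[φ1→cld] = [10, 9]
r4 m[φ1→snow] = [12, 11]
r4 m[φ2→cld] = [4, 1]
r4 m[φ2→wet] = [11, 12]
r4 m[φ3→cld] = [3, 7]
r4 m[φ3→fog] = [11, 14]
r4 m[φ4→sprk] = [5, 3]
r4 m[φ4→fog] = [6, 6]
r4 m[φ5→snow] = [7, 11]
r4 m[φ5→slip] = [14, 9]
r4 m[φ6→sprk] = [6, 2]
r4 m[φ6→ice] = [6, 12]
r4 m[φ7→wind] = [3, 3]
r4 m[φ7→fog] = [11, 9]
r4 m[φ8→wind] = [11, 7]
r4 m[φ8→slip] = [10, 9]
r4 m[φ9→sprk] = [9, 10]
r4 m[φ9→snow] = [6, 12]
r4 m[φ10→sprk] = [13, 9]
r4 m[φ10→snow] = [6, 13]
r4 m[cld→φ0] = [17, 17]
r4 m[cld→φ1] = [18, 17]
r4 m[cld→φ2] = [24, 25]
r4 m[cld→φ3] = [25, 19]
r4 m[sprk→φ4] = [28, 21]
r4 m[sprk→φ6] = [27, 22]
r4 m[sprk→φ9] = [24, 14]
r4 m[sprk→φ10] = [20, 15]
r4 m[wet→φ2] = [0, 0]
r4 m[snow→φ1] = [19, 36]
r4 m[snow→φ5] = [24, 36]
r4 m[snow→φ9] = [25, 35]
r4 m[snow→φ10] = [25, 34]
r4 m[ice→φ6] = [0, 0]
r4 m[wind→φ0] = [14, 10]
r4 m[wind→φ7] = [24, 18]
r4 m[wind→φ8] = [16, 14]
r4 m[slip→φ5] = [10, 9]
r4 m[slip→φ8] = [14, 9]
r4 m[fog→φ3] = [17, 15]
r4 m[fog→φ4] = [22, 23]
r4 m[fog→φ7] = [17, 20]
no fixed point within 4 rounds

NOT CONVERGED within 4 rounds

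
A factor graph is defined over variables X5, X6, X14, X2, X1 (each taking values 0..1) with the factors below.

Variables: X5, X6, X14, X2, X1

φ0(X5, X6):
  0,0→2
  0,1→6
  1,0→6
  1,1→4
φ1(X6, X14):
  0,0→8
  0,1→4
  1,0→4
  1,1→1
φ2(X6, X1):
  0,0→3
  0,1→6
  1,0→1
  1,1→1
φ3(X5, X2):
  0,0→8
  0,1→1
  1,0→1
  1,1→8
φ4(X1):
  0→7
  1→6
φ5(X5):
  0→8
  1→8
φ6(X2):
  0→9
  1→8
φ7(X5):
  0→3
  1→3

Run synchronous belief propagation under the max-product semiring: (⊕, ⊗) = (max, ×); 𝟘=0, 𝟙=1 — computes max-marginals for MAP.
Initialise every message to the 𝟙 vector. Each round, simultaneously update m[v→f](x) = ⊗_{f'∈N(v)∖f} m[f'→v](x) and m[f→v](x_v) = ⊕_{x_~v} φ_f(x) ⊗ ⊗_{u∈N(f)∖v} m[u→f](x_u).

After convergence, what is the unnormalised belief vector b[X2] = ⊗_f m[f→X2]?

b[X2] = [995328, 2654208]

init: all messages = 𝟙 over 2 values
r1 m[φ0→X5] = [6, 6]
r1 m[φ0→X6] = [6, 6]
r1 m[φ1→X6] = [8, 4]
r1 m[φ1→X14] = [8, 4]
r1 m[φ2→X6] = [6, 1]
r1 m[φ2→X1] = [3, 6]
r1 m[φ3→X5] = [8, 8]
r1 m[φ3→X2] = [8, 8]
r1 m[φ4→X1] = [7, 6]
r1 m[φ5→X5] = [8, 8]
r1 m[φ6→X2] = [9, 8]
r1 m[φ7→X5] = [3, 3]
r1 m[X5→φ0] = [1, 1]
r1 m[X5→φ3] = [1, 1]
r1 m[X5→φ5] = [1, 1]
r1 m[X5→φ7] = [1, 1]
r1 m[X6→φ0] = [1, 1]
r1 m[X6→φ1] = [1, 1]
r1 m[X6→φ2] = [1, 1]
r1 m[X14→φ1] = [1, 1]
r1 m[X2→φ3] = [1, 1]
r1 m[X2→φ6] = [1, 1]
r1 m[X1→φ2] = [1, 1]
r1 m[X1→φ4] = [1, 1]
r2 m[φ0→X5] = [6, 6]
r2 m[φ0→X6] = [6, 6]
r2 m[φ1→X6] = [8, 4]
r2 m[φ1→X14] = [8, 4]
r2 m[φ2→X6] = [6, 1]
r2 m[φ2→X1] = [3, 6]
r2 m[φ3→X5] = [8, 8]
r2 m[φ3→X2] = [8, 8]
r2 m[φ4→X1] = [7, 6]
r2 m[φ5→X5] = [8, 8]
r2 m[φ6→X2] = [9, 8]
r2 m[φ7→X5] = [3, 3]
r2 m[X5→φ0] = [192, 192]
r2 m[X5→φ3] = [144, 144]
r2 m[X5→φ5] = [144, 144]
r2 m[X5→φ7] = [384, 384]
r2 m[X6→φ0] = [48, 4]
r2 m[X6→φ1] = [36, 6]
r2 m[X6→φ2] = [48, 24]
r2 m[X14→φ1] = [1, 1]
r2 m[X2→φ3] = [9, 8]
r2 m[X2→φ6] = [8, 8]
r2 m[X1→φ2] = [7, 6]
r2 m[X1→φ4] = [3, 6]
r3 m[φ0→X5] = [96, 288]
r3 m[φ0→X6] = [1152, 1152]
r3 m[φ1→X6] = [8, 4]
r3 m[φ1→X14] = [288, 144]
r3 m[φ2→X6] = [36, 7]
r3 m[φ2→X1] = [144, 288]
r3 m[φ3→X5] = [72, 64]
r3 m[φ3→X2] = [1152, 1152]
r3 m[φ4→X1] = [7, 6]
r3 m[φ5→X5] = [8, 8]
r3 m[φ6→X2] = [9, 8]
r3 m[φ7→X5] = [3, 3]
r3 m[X5→φ0] = [192, 192]
r3 m[X5→φ3] = [144, 144]
r3 m[X5→φ5] = [144, 144]
r3 m[X5→φ7] = [384, 384]
r3 m[X6→φ0] = [48, 4]
r3 m[X6→φ1] = [36, 6]
r3 m[X6→φ2] = [48, 24]
r3 m[X14→φ1] = [1, 1]
r3 m[X2→φ3] = [9, 8]
r3 m[X2→φ6] = [8, 8]
r3 m[X1→φ2] = [7, 6]
r3 m[X1→φ4] = [3, 6]
r4 m[φ0→X5] = [96, 288]
r4 m[φ0→X6] = [1152, 1152]
r4 m[φ1→X6] = [8, 4]
r4 m[φ1→X14] = [288, 144]
r4 m[φ2→X6] = [36, 7]
r4 m[φ2→X1] = [144, 288]
r4 m[φ3→X5] = [72, 64]
r4 m[φ3→X2] = [1152, 1152]
r4 m[φ4→X1] = [7, 6]
r4 m[φ5→X5] = [8, 8]
r4 m[φ6→X2] = [9, 8]
r4 m[φ7→X5] = [3, 3]
r4 m[X5→φ0] = [1728, 1536]
r4 m[X5→φ3] = [2304, 6912]
r4 m[X5→φ5] = [20736, 55296]
r4 m[X5→φ7] = [55296, 147456]
r4 m[X6→φ0] = [288, 28]
r4 m[X6→φ1] = [41472, 8064]
r4 m[X6→φ2] = [9216, 4608]
r4 m[X14→φ1] = [1, 1]
r4 m[X2→φ3] = [9, 8]
r4 m[X2→φ6] = [1152, 1152]
r4 m[X1→φ2] = [7, 6]
r4 m[X1→φ4] = [144, 288]
r5 m[φ0→X5] = [576, 1728]
r5 m[φ0→X6] = [9216, 10368]
r5 m[φ1→X6] = [8, 4]
r5 m[φ1→X14] = [331776, 165888]
r5 m[φ2→X6] = [36, 7]
r5 m[φ2→X1] = [27648, 55296]
r5 m[φ3→X5] = [72, 64]
r5 m[φ3→X2] = [18432, 55296]
r5 m[φ4→X1] = [7, 6]
r5 m[φ5→X5] = [8, 8]
r5 m[φ6→X2] = [9, 8]
r5 m[φ7→X5] = [3, 3]
r5 m[X5→φ0] = [1728, 1536]
r5 m[X5→φ3] = [2304, 6912]
r5 m[X5→φ5] = [20736, 55296]
r5 m[X5→φ7] = [55296, 147456]
r5 m[X6→φ0] = [288, 28]
r5 m[X6→φ1] = [41472, 8064]
r5 m[X6→φ2] = [9216, 4608]
r5 m[X14→φ1] = [1, 1]
r5 m[X2→φ3] = [9, 8]
r5 m[X2→φ6] = [1152, 1152]
r5 m[X1→φ2] = [7, 6]
r5 m[X1→φ4] = [144, 288]
r6 m[φ0→X5] = [576, 1728]
r6 m[φ0→X6] = [9216, 10368]
r6 m[φ1→X6] = [8, 4]
r6 m[φ1→X14] = [331776, 165888]
r6 m[φ2→X6] = [36, 7]
r6 m[φ2→X1] = [27648, 55296]
r6 m[φ3→X5] = [72, 64]
r6 m[φ3→X2] = [18432, 55296]
r6 m[φ4→X1] = [7, 6]
r6 m[φ5→X5] = [8, 8]
r6 m[φ6→X2] = [9, 8]
r6 m[φ7→X5] = [3, 3]
r6 m[X5→φ0] = [1728, 1536]
r6 m[X5→φ3] = [13824, 41472]
r6 m[X5→φ5] = [124416, 331776]
r6 m[X5→φ7] = [331776, 884736]
r6 m[X6→φ0] = [288, 28]
r6 m[X6→φ1] = [331776, 72576]
r6 m[X6→φ2] = [73728, 41472]
r6 m[X14→φ1] = [1, 1]
r6 m[X2→φ3] = [9, 8]
r6 m[X2→φ6] = [18432, 55296]
r6 m[X1→φ2] = [7, 6]
r6 m[X1→φ4] = [27648, 55296]
r7 m[φ0→X5] = [576, 1728]
r7 m[φ0→X6] = [9216, 10368]
r7 m[φ1→X6] = [8, 4]
r7 m[φ1→X14] = [2654208, 1327104]
r7 m[φ2→X6] = [36, 7]
r7 m[φ2→X1] = [221184, 442368]
r7 m[φ3→X5] = [72, 64]
r7 m[φ3→X2] = [110592, 331776]
r7 m[φ4→X1] = [7, 6]
r7 m[φ5→X5] = [8, 8]
r7 m[φ6→X2] = [9, 8]
r7 m[φ7→X5] = [3, 3]
r7 m[X5→φ0] = [1728, 1536]
r7 m[X5→φ3] = [13824, 41472]
r7 m[X5→φ5] = [124416, 331776]
r7 m[X5→φ7] = [331776, 884736]
r7 m[X6→φ0] = [288, 28]
r7 m[X6→φ1] = [331776, 72576]
r7 m[X6→φ2] = [73728, 41472]
r7 m[X14→φ1] = [1, 1]
r7 m[X2→φ3] = [9, 8]
r7 m[X2→φ6] = [18432, 55296]
r7 m[X1→φ2] = [7, 6]
r7 m[X1→φ4] = [27648, 55296]
r8 m[φ0→X5] = [576, 1728]
r8 m[φ0→X6] = [9216, 10368]
r8 m[φ1→X6] = [8, 4]
r8 m[φ1→X14] = [2654208, 1327104]
r8 m[φ2→X6] = [36, 7]
r8 m[φ2→X1] = [221184, 442368]
r8 m[φ3→X5] = [72, 64]
r8 m[φ3→X2] = [110592, 331776]
r8 m[φ4→X1] = [7, 6]
r8 m[φ5→X5] = [8, 8]
r8 m[φ6→X2] = [9, 8]
r8 m[φ7→X5] = [3, 3]
r8 m[X5→φ0] = [1728, 1536]
r8 m[X5→φ3] = [13824, 41472]
r8 m[X5→φ5] = [124416, 331776]
r8 m[X5→φ7] = [331776, 884736]
r8 m[X6→φ0] = [288, 28]
r8 m[X6→φ1] = [331776, 72576]
r8 m[X6→φ2] = [73728, 41472]
r8 m[X14→φ1] = [1, 1]
r8 m[X2→φ3] = [9, 8]
r8 m[X2→φ6] = [110592, 331776]
r8 m[X1→φ2] = [7, 6]
r8 m[X1→φ4] = [221184, 442368]
r9 m[φ0→X5] = [576, 1728]
r9 m[φ0→X6] = [9216, 10368]
r9 m[φ1→X6] = [8, 4]
r9 m[φ1→X14] = [2654208, 1327104]
r9 m[φ2→X6] = [36, 7]
r9 m[φ2→X1] = [221184, 442368]
r9 m[φ3→X5] = [72, 64]
r9 m[φ3→X2] = [110592, 331776]
r9 m[φ4→X1] = [7, 6]
r9 m[φ5→X5] = [8, 8]
r9 m[φ6→X2] = [9, 8]
r9 m[φ7→X5] = [3, 3]
r9 m[X5→φ0] = [1728, 1536]
r9 m[X5→φ3] = [13824, 41472]
r9 m[X5→φ5] = [124416, 331776]
r9 m[X5→φ7] = [331776, 884736]
r9 m[X6→φ0] = [288, 28]
r9 m[X6→φ1] = [331776, 72576]
r9 m[X6→φ2] = [73728, 41472]
r9 m[X14→φ1] = [1, 1]
r9 m[X2→φ3] = [9, 8]
r9 m[X2→φ6] = [110592, 331776]
r9 m[X1→φ2] = [7, 6]
r9 m[X1→φ4] = [221184, 442368]
fixed point reached at round 9
b[X2] = ⊗ incoming = [995328, 2654208]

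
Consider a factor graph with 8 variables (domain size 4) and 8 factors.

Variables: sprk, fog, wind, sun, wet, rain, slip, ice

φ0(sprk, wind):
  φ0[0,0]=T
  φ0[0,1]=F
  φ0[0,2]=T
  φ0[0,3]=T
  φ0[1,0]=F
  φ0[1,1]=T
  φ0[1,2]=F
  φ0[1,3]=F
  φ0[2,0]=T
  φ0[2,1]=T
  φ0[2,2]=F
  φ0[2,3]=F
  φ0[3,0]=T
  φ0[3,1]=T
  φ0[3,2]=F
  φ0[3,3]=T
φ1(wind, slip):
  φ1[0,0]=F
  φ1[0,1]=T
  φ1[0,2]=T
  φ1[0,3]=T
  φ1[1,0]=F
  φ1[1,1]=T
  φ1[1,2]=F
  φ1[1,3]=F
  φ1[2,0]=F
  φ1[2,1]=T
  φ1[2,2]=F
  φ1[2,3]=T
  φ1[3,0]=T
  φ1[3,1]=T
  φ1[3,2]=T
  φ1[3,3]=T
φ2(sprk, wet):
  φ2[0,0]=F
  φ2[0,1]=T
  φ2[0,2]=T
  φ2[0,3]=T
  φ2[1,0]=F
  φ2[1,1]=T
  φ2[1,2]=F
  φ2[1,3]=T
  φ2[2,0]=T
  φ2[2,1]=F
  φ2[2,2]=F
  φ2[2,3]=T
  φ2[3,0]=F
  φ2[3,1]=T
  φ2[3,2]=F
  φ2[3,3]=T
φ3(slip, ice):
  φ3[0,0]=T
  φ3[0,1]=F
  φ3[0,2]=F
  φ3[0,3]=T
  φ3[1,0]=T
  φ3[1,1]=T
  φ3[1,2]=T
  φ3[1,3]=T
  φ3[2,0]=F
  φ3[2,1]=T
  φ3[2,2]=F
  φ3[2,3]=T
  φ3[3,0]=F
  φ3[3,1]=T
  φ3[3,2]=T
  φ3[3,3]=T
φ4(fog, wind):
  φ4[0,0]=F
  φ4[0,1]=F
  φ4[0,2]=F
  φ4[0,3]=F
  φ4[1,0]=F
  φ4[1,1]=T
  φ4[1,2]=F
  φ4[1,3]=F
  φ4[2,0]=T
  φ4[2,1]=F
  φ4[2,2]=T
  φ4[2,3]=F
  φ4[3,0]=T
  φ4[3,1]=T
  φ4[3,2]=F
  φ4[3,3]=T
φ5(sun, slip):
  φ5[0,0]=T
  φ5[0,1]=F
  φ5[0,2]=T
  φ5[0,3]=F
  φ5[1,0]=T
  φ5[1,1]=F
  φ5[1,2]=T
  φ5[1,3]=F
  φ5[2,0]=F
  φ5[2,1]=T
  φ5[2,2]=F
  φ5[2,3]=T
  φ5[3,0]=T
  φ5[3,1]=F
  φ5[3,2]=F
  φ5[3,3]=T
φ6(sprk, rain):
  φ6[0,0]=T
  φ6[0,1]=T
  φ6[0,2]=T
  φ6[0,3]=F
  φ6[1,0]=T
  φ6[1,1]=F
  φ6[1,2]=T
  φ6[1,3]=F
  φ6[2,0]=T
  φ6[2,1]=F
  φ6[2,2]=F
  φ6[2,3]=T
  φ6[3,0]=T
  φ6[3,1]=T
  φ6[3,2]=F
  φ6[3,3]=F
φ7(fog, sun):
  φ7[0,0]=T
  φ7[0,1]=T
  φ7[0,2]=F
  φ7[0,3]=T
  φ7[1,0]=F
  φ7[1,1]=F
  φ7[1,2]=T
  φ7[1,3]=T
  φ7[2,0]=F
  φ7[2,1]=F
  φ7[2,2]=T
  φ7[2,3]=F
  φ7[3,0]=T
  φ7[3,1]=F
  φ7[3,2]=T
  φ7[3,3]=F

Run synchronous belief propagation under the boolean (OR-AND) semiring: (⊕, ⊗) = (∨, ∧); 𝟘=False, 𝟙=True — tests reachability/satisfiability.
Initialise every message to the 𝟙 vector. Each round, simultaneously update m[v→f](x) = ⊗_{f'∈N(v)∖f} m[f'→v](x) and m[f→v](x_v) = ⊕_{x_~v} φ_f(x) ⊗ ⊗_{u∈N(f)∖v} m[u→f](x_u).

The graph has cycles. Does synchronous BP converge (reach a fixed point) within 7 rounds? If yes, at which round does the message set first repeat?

CONVERGED at round 5

init: all messages = 𝟙 over 4 values
r1 m[φ0→sprk] = [T, T, T, T]
r1 m[φ0→wind] = [T, T, T, T]
r1 m[φ1→wind] = [T, T, T, T]
r1 m[φ1→slip] = [T, T, T, T]
r1 m[φ2→sprk] = [T, T, T, T]
r1 m[φ2→wet] = [T, T, T, T]
r1 m[φ3→slip] = [T, T, T, T]
r1 m[φ3→ice] = [T, T, T, T]
r1 m[φ4→fog] = [F, T, T, T]
r1 m[φ4→wind] = [T, T, T, T]
r1 m[φ5→sun] = [T, T, T, T]
r1 m[φ5→slip] = [T, T, T, T]
r1 m[φ6→sprk] = [T, T, T, T]
r1 m[φ6→rain] = [T, T, T, T]
r1 m[φ7→fog] = [T, T, T, T]
r1 m[φ7→sun] = [T, T, T, T]
r1 m[sprk→φ0] = [T, T, T, T]
r1 m[sprk→φ2] = [T, T, T, T]
r1 m[sprk→φ6] = [T, T, T, T]
r1 m[fog→φ4] = [T, T, T, T]
r1 m[fog→φ7] = [T, T, T, T]
r1 m[wind→φ0] = [T, T, T, T]
r1 m[wind→φ1] = [T, T, T, T]
r1 m[wind→φ4] = [T, T, T, T]
r1 m[sun→φ5] = [T, T, T, T]
r1 m[sun→φ7] = [T, T, T, T]
r1 m[wet→φ2] = [T, T, T, T]
r1 m[rain→φ6] = [T, T, T, T]
r1 m[slip→φ1] = [T, T, T, T]
r1 m[slip→φ3] = [T, T, T, T]
r1 m[slip→φ5] = [T, T, T, T]
r1 m[ice→φ3] = [T, T, T, T]
r2 m[φ0→sprk] = [T, T, T, T]
r2 m[φ0→wind] = [T, T, T, T]
r2 m[φ1→wind] = [T, T, T, T]
r2 m[φ1→slip] = [T, T, T, T]
r2 m[φ2→sprk] = [T, T, T, T]
r2 m[φ2→wet] = [T, T, T, T]
r2 m[φ3→slip] = [T, T, T, T]
r2 m[φ3→ice] = [T, T, T, T]
r2 m[φ4→fog] = [F, T, T, T]
r2 m[φ4→wind] = [T, T, T, T]
r2 m[φ5→sun] = [T, T, T, T]
r2 m[φ5→slip] = [T, T, T, T]
r2 m[φ6→sprk] = [T, T, T, T]
r2 m[φ6→rain] = [T, T, T, T]
r2 m[φ7→fog] = [T, T, T, T]
r2 m[φ7→sun] = [T, T, T, T]
r2 m[sprk→φ0] = [T, T, T, T]
r2 m[sprk→φ2] = [T, T, T, T]
r2 m[sprk→φ6] = [T, T, T, T]
r2 m[fog→φ4] = [T, T, T, T]
r2 m[fog→φ7] = [F, T, T, T]
r2 m[wind→φ0] = [T, T, T, T]
r2 m[wind→φ1] = [T, T, T, T]
r2 m[wind→φ4] = [T, T, T, T]
r2 m[sun→φ5] = [T, T, T, T]
r2 m[sun→φ7] = [T, T, T, T]
r2 m[wet→φ2] = [T, T, T, T]
r2 m[rain→φ6] = [T, T, T, T]
r2 m[slip→φ1] = [T, T, T, T]
r2 m[slip→φ3] = [T, T, T, T]
r2 m[slip→φ5] = [T, T, T, T]
r2 m[ice→φ3] = [T, T, T, T]
r3 m[φ0→sprk] = [T, T, T, T]
r3 m[φ0→wind] = [T, T, T, T]
r3 m[φ1→wind] = [T, T, T, T]
r3 m[φ1→slip] = [T, T, T, T]
r3 m[φ2→sprk] = [T, T, T, T]
r3 m[φ2→wet] = [T, T, T, T]
r3 m[φ3→slip] = [T, T, T, T]
r3 m[φ3→ice] = [T, T, T, T]
r3 m[φ4→fog] = [F, T, T, T]
r3 m[φ4→wind] = [T, T, T, T]
r3 m[φ5→sun] = [T, T, T, T]
r3 m[φ5→slip] = [T, T, T, T]
r3 m[φ6→sprk] = [T, T, T, T]
r3 m[φ6→rain] = [T, T, T, T]
r3 m[φ7→fog] = [T, T, T, T]
r3 m[φ7→sun] = [T, F, T, T]
r3 m[sprk→φ0] = [T, T, T, T]
r3 m[sprk→φ2] = [T, T, T, T]
r3 m[sprk→φ6] = [T, T, T, T]
r3 m[fog→φ4] = [T, T, T, T]
r3 m[fog→φ7] = [F, T, T, T]
r3 m[wind→φ0] = [T, T, T, T]
r3 m[wind→φ1] = [T, T, T, T]
r3 m[wind→φ4] = [T, T, T, T]
r3 m[sun→φ5] = [T, T, T, T]
r3 m[sun→φ7] = [T, T, T, T]
r3 m[wet→φ2] = [T, T, T, T]
r3 m[rain→φ6] = [T, T, T, T]
r3 m[slip→φ1] = [T, T, T, T]
r3 m[slip→φ3] = [T, T, T, T]
r3 m[slip→φ5] = [T, T, T, T]
r3 m[ice→φ3] = [T, T, T, T]
r4 m[φ0→sprk] = [T, T, T, T]
r4 m[φ0→wind] = [T, T, T, T]
r4 m[φ1→wind] = [T, T, T, T]
r4 m[φ1→slip] = [T, T, T, T]
r4 m[φ2→sprk] = [T, T, T, T]
r4 m[φ2→wet] = [T, T, T, T]
r4 m[φ3→slip] = [T, T, T, T]
r4 m[φ3→ice] = [T, T, T, T]
r4 m[φ4→fog] = [F, T, T, T]
r4 m[φ4→wind] = [T, T, T, T]
r4 m[φ5→sun] = [T, T, T, T]
r4 m[φ5→slip] = [T, T, T, T]
r4 m[φ6→sprk] = [T, T, T, T]
r4 m[φ6→rain] = [T, T, T, T]
r4 m[φ7→fog] = [T, T, T, T]
r4 m[φ7→sun] = [T, F, T, T]
r4 m[sprk→φ0] = [T, T, T, T]
r4 m[sprk→φ2] = [T, T, T, T]
r4 m[sprk→φ6] = [T, T, T, T]
r4 m[fog→φ4] = [T, T, T, T]
r4 m[fog→φ7] = [F, T, T, T]
r4 m[wind→φ0] = [T, T, T, T]
r4 m[wind→φ1] = [T, T, T, T]
r4 m[wind→φ4] = [T, T, T, T]
r4 m[sun→φ5] = [T, F, T, T]
r4 m[sun→φ7] = [T, T, T, T]
r4 m[wet→φ2] = [T, T, T, T]
r4 m[rain→φ6] = [T, T, T, T]
r4 m[slip→φ1] = [T, T, T, T]
r4 m[slip→φ3] = [T, T, T, T]
r4 m[slip→φ5] = [T, T, T, T]
r4 m[ice→φ3] = [T, T, T, T]
r5 m[φ0→sprk] = [T, T, T, T]
r5 m[φ0→wind] = [T, T, T, T]
r5 m[φ1→wind] = [T, T, T, T]
r5 m[φ1→slip] = [T, T, T, T]
r5 m[φ2→sprk] = [T, T, T, T]
r5 m[φ2→wet] = [T, T, T, T]
r5 m[φ3→slip] = [T, T, T, T]
r5 m[φ3→ice] = [T, T, T, T]
r5 m[φ4→fog] = [F, T, T, T]
r5 m[φ4→wind] = [T, T, T, T]
r5 m[φ5→sun] = [T, T, T, T]
r5 m[φ5→slip] = [T, T, T, T]
r5 m[φ6→sprk] = [T, T, T, T]
r5 m[φ6→rain] = [T, T, T, T]
r5 m[φ7→fog] = [T, T, T, T]
r5 m[φ7→sun] = [T, F, T, T]
r5 m[sprk→φ0] = [T, T, T, T]
r5 m[sprk→φ2] = [T, T, T, T]
r5 m[sprk→φ6] = [T, T, T, T]
r5 m[fog→φ4] = [T, T, T, T]
r5 m[fog→φ7] = [F, T, T, T]
r5 m[wind→φ0] = [T, T, T, T]
r5 m[wind→φ1] = [T, T, T, T]
r5 m[wind→φ4] = [T, T, T, T]
r5 m[sun→φ5] = [T, F, T, T]
r5 m[sun→φ7] = [T, T, T, T]
r5 m[wet→φ2] = [T, T, T, T]
r5 m[rain→φ6] = [T, T, T, T]
r5 m[slip→φ1] = [T, T, T, T]
r5 m[slip→φ3] = [T, T, T, T]
r5 m[slip→φ5] = [T, T, T, T]
r5 m[ice→φ3] = [T, T, T, T]
fixed point reached at round 5
messages reach a fixed point at round 5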